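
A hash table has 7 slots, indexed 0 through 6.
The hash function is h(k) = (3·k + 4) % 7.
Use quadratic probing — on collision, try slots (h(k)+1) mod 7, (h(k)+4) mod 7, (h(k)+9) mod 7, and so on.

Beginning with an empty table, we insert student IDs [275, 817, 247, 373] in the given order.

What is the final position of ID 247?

4

275: h=3 -> slot 3
817: h=5 -> slot 5
247: h=3, probe 3,4 -> slot 4
373: h=3, probe 3,4,0 -> slot 0
Table: [373, ., ., 275, 247, 817, .]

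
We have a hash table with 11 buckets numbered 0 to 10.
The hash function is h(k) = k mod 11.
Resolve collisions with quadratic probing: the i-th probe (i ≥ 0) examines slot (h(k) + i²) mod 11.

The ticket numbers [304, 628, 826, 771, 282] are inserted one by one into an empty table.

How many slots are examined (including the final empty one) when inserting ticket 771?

304: h=7 → slot 7
628: h=1 → slot 1
826: h=1, probe 1,2 → slot 2
771: h=1, probe 1,2,5 → slot 5
282: h=7, probe 7,8 → slot 8
Table: [-, 628, 826, -, -, 771, -, 304, 282, -, -]

3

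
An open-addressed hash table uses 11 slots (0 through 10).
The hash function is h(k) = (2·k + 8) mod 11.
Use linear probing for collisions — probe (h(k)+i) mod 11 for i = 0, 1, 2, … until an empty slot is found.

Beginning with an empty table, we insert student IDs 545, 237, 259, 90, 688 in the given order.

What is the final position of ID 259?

Insert 545: h=9, slot 9 empty → index 9.
Insert 237: h=9, slot 9 occupied → index 10.
Insert 259: h=9, slots 9,10 occupied → index 0.
Insert 90: h=1, slot 1 empty → index 1.
Insert 688: h=9, slots 9,10,0,1 occupied → index 2.
Table: [259, 90, 688, _, _, _, _, _, _, 545, 237]

0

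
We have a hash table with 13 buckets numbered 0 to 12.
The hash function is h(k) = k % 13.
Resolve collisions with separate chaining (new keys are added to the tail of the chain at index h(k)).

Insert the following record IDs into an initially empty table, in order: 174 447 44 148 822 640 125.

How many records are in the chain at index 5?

4

Insert 174: h=5, bucket 5 empty → new chain.
Insert 447: h=5, bucket 5 nonempty → append to chain.
Insert 44: h=5, bucket 5 nonempty → append to chain.
Insert 148: h=5, bucket 5 nonempty → append to chain.
Insert 822: h=3, bucket 3 empty → new chain.
Insert 640: h=3, bucket 3 nonempty → append to chain.
Insert 125: h=8, bucket 8 empty → new chain.
Final buckets:
0: .
1: .
2: .
3: 822 -> 640
4: .
5: 174 -> 447 -> 44 -> 148
6: .
7: .
8: 125
9: .
10: .
11: .
12: .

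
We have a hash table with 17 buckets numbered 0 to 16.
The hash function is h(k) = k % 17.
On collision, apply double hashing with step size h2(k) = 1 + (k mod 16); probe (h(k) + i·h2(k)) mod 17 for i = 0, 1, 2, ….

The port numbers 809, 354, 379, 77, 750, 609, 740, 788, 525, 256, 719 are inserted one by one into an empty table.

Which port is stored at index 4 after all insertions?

719

Insert 809: h=10, slot 10 empty → index 10.
Insert 354: h=14, slot 14 empty → index 14.
Insert 379: h=5, slot 5 empty → index 5.
Insert 77: h=9, slot 9 empty → index 9.
Insert 750: h=2, slot 2 empty → index 2.
Insert 609: h=14, h2=2, slot 14 occupied → index 16.
Insert 740: h=9, h2=5, slots 9,14,2 occupied → index 7.
Insert 788: h=6, slot 6 empty → index 6.
Insert 525: h=15, slot 15 empty → index 15.
Insert 256: h=1, slot 1 empty → index 1.
Insert 719: h=5, h2=16, slot 5 occupied → index 4.
Table: [-, 256, 750, -, 719, 379, 788, 740, -, 77, 809, -, -, -, 354, 525, 609]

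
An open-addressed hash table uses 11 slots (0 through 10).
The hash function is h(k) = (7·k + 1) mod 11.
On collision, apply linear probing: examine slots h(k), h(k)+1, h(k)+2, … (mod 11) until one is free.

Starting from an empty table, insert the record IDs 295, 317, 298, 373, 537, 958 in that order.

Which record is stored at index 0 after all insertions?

295 hashes to 9; slot 9 is free → place at 9.
317 hashes to 9; 9 taken → place at 10.
298 hashes to 8; slot 8 is free → place at 8.
373 hashes to 5; slot 5 is free → place at 5.
537 hashes to 9; 9,10 taken → place at 0.
958 hashes to 8; 8,9,10,0 taken → place at 1.
Table: [537, 958, —, —, —, 373, —, —, 298, 295, 317]

537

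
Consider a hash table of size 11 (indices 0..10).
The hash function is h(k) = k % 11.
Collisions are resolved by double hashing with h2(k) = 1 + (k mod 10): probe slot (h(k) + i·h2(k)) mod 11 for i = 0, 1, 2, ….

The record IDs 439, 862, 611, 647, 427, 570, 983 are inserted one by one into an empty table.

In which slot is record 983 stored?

8

439: h=10 => slot 10
862: h=4 => slot 4
611: h=6 => slot 6
647: h=9 => slot 9
427: h=9, h2=8, probe 9,6,3 => slot 3
570: h=9, h2=1, probe 9,10,0 => slot 0
983: h=4, h2=4, probe 4,8 => slot 8
Table: [570, ., ., 427, 862, ., 611, ., 983, 647, 439]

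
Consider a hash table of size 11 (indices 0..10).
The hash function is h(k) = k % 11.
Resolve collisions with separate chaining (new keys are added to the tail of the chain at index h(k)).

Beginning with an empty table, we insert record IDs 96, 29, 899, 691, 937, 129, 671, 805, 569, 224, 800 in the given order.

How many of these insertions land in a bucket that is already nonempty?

5

96 -> bucket 8
29 -> bucket 7
899 -> bucket 8 (collision)
691 -> bucket 9
937 -> bucket 2
129 -> bucket 8 (collision)
671 -> bucket 0
805 -> bucket 2 (collision)
569 -> bucket 8 (collision)
224 -> bucket 4
800 -> bucket 8 (collision)
Final buckets:
0: 671
1: .
2: 937 -> 805
3: .
4: 224
5: .
6: .
7: 29
8: 96 -> 899 -> 129 -> 569 -> 800
9: 691
10: .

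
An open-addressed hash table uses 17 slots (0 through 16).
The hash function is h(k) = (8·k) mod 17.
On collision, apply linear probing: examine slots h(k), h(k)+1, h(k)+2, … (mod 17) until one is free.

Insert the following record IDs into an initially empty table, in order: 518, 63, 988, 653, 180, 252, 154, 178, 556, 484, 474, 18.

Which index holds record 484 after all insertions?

518: h=13 => slot 13
63: h=11 => slot 11
988: h=16 => slot 16
653: h=5 => slot 5
180: h=12 => slot 12
252: h=10 => slot 10
154: h=8 => slot 8
178: h=13, probe 13,14 => slot 14
556: h=11, probe 11,12,13,14,15 => slot 15
484: h=13, probe 13,14,15,16,0 => slot 0
474: h=1 => slot 1
18: h=8, probe 8,9 => slot 9
Table: [484, 474, -, -, -, 653, -, -, 154, 18, 252, 63, 180, 518, 178, 556, 988]

0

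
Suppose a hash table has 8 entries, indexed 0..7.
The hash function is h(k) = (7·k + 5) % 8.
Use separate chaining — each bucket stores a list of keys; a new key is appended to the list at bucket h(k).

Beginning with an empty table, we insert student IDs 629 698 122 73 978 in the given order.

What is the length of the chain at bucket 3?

629 -> bucket 0
698 -> bucket 3
122 -> bucket 3 (collision)
73 -> bucket 4
978 -> bucket 3 (collision)
Final buckets:
0: 629
1: .
2: .
3: 698 -> 122 -> 978
4: 73
5: .
6: .
7: .

3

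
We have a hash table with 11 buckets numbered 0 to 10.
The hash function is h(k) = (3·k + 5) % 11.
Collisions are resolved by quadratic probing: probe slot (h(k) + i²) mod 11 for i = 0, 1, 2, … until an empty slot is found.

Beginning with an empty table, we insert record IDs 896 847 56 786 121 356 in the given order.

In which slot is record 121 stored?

6

896: h=9 => slot 9
847: h=5 => slot 5
56: h=8 => slot 8
786: h=9, probe 9,10 => slot 10
121: h=5, probe 5,6 => slot 6
356: h=6, probe 6,7 => slot 7
Table: [-, -, -, -, -, 847, 121, 356, 56, 896, 786]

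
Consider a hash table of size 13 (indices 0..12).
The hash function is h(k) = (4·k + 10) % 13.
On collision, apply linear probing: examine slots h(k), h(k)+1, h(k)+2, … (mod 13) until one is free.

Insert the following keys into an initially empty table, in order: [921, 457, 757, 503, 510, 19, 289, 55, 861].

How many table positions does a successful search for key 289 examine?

921: h=2 -> slot 2
457: h=5 -> slot 5
757: h=9 -> slot 9
503: h=7 -> slot 7
510: h=9, probe 9,10 -> slot 10
19: h=8 -> slot 8
289: h=9, probe 9,10,11 -> slot 11
55: h=9, probe 9,10,11,12 -> slot 12
861: h=9, probe 9,10,11,12,0 -> slot 0
Table: [861, _, 921, _, _, 457, _, 503, 19, 757, 510, 289, 55]
Lookup 289: h=9, probe 9,10,11 → found at 11.

3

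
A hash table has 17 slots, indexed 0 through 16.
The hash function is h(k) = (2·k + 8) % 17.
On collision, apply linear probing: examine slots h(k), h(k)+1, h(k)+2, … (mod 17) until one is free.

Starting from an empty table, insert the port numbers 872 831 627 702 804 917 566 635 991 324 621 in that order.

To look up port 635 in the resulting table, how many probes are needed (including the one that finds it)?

6

Insert 872: h=1, slot 1 empty => index 1.
Insert 831: h=4, slot 4 empty => index 4.
Insert 627: h=4, slot 4 occupied => index 5.
Insert 702: h=1, slot 1 occupied => index 2.
Insert 804: h=1, slots 1,2 occupied => index 3.
Insert 917: h=6, slot 6 empty => index 6.
Insert 566: h=1, slots 1,2,3,4,5,6 occupied => index 7.
Insert 635: h=3, slots 3,4,5,6,7 occupied => index 8.
Insert 991: h=1, slots 1,2,3,4,5,6,7,8 occupied => index 9.
Insert 324: h=10, slot 10 empty => index 10.
Insert 621: h=9, slots 9,10 occupied => index 11.
Table: [∅, 872, 702, 804, 831, 627, 917, 566, 635, 991, 324, 621, ∅, ∅, ∅, ∅, ∅]
Lookup 635: h=3, probe 3,4,5,6,7,8 → found at 8.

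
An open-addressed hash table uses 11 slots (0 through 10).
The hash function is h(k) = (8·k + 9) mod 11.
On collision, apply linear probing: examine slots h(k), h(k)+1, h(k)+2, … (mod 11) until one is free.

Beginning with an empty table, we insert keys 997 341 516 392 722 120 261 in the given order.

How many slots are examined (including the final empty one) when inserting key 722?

4

Insert 997: h=10, slot 10 empty -> index 10.
Insert 341: h=9, slot 9 empty -> index 9.
Insert 516: h=1, slot 1 empty -> index 1.
Insert 392: h=10, slot 10 occupied -> index 0.
Insert 722: h=10, slots 10,0,1 occupied -> index 2.
Insert 120: h=1, slots 1,2 occupied -> index 3.
Insert 261: h=7, slot 7 empty -> index 7.
Table: [392, 516, 722, 120, —, —, —, 261, —, 341, 997]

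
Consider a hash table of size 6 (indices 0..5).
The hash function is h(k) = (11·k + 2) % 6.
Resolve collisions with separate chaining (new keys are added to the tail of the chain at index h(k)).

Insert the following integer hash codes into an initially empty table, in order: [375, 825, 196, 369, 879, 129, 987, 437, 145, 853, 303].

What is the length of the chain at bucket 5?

7

Insert 375: h=5, bucket 5 empty → new chain.
Insert 825: h=5, bucket 5 nonempty → append to chain.
Insert 196: h=4, bucket 4 empty → new chain.
Insert 369: h=5, bucket 5 nonempty → append to chain.
Insert 879: h=5, bucket 5 nonempty → append to chain.
Insert 129: h=5, bucket 5 nonempty → append to chain.
Insert 987: h=5, bucket 5 nonempty → append to chain.
Insert 437: h=3, bucket 3 empty → new chain.
Insert 145: h=1, bucket 1 empty → new chain.
Insert 853: h=1, bucket 1 nonempty → append to chain.
Insert 303: h=5, bucket 5 nonempty → append to chain.
Final buckets:
0: _
1: 145 -> 853
2: _
3: 437
4: 196
5: 375 -> 825 -> 369 -> 879 -> 129 -> 987 -> 303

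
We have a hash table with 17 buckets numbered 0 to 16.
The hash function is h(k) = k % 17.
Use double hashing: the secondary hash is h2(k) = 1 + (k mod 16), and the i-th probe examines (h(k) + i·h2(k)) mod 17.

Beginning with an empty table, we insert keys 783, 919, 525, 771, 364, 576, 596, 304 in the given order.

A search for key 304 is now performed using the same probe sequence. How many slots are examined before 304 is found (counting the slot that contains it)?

3

783 hashes to 1; slot 1 is free → place at 1.
919 hashes to 1, h2=8; 1 taken → place at 9.
525 hashes to 15; slot 15 is free → place at 15.
771 hashes to 6; slot 6 is free → place at 6.
364 hashes to 7; slot 7 is free → place at 7.
576 hashes to 15, h2=1; 15 taken → place at 16.
596 hashes to 1, h2=5; 1,6 taken → place at 11.
304 hashes to 15, h2=1; 15,16 taken → place at 0.
Table: [304, 783, —, —, —, —, 771, 364, —, 919, —, 596, —, —, —, 525, 576]
Lookup 304: h=15, h2=1, probe 15,16,0 → found at 0.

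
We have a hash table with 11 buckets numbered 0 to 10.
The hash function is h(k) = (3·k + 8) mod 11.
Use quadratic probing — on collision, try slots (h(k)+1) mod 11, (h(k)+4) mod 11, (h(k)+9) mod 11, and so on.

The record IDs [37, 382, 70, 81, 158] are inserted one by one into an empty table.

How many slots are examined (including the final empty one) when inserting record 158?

37 hashes to 9; slot 9 is free => place at 9.
382 hashes to 10; slot 10 is free => place at 10.
70 hashes to 9; 9,10 taken => place at 2.
81 hashes to 9; 9,10,2 taken => place at 7.
158 hashes to 9; 9,10,2,7 taken => place at 3.
Table: [∅, ∅, 70, 158, ∅, ∅, ∅, 81, ∅, 37, 382]

5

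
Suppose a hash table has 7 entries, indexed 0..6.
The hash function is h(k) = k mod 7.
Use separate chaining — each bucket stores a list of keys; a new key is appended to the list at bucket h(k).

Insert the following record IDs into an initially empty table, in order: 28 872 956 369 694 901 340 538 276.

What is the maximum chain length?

Insert 28: h=0, bucket 0 empty → new chain.
Insert 872: h=4, bucket 4 empty → new chain.
Insert 956: h=4, bucket 4 nonempty → append to chain.
Insert 369: h=5, bucket 5 empty → new chain.
Insert 694: h=1, bucket 1 empty → new chain.
Insert 901: h=5, bucket 5 nonempty → append to chain.
Insert 340: h=4, bucket 4 nonempty → append to chain.
Insert 538: h=6, bucket 6 empty → new chain.
Insert 276: h=3, bucket 3 empty → new chain.
Final buckets:
0: 28
1: 694
2: .
3: 276
4: 872 -> 956 -> 340
5: 369 -> 901
6: 538

3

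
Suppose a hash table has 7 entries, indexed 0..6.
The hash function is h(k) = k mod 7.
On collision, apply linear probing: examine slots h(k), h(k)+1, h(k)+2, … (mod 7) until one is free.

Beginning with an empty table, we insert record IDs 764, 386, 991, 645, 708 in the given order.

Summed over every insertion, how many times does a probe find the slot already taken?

7

Insert 764: h=1, slot 1 empty -> index 1.
Insert 386: h=1, slot 1 occupied -> index 2.
Insert 991: h=4, slot 4 empty -> index 4.
Insert 645: h=1, slots 1,2 occupied -> index 3.
Insert 708: h=1, slots 1,2,3,4 occupied -> index 5.
Table: [., 764, 386, 645, 991, 708, .]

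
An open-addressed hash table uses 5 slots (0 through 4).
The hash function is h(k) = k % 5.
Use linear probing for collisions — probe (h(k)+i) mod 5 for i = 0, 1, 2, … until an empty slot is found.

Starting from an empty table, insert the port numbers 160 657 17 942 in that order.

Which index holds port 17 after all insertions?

3

160: h=0 → slot 0
657: h=2 → slot 2
17: h=2, probe 2,3 → slot 3
942: h=2, probe 2,3,4 → slot 4
Table: [160, ., 657, 17, 942]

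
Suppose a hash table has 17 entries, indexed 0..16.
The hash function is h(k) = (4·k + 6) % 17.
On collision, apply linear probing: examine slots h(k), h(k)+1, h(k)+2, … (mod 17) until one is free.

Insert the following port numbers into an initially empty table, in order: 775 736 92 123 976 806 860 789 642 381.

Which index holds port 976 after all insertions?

1

775 hashes to 12; slot 12 is free -> place at 12.
736 hashes to 9; slot 9 is free -> place at 9.
92 hashes to 0; slot 0 is free -> place at 0.
123 hashes to 5; slot 5 is free -> place at 5.
976 hashes to 0; 0 taken -> place at 1.
806 hashes to 0; 0,1 taken -> place at 2.
860 hashes to 12; 12 taken -> place at 13.
789 hashes to 0; 0,1,2 taken -> place at 3.
642 hashes to 7; slot 7 is free -> place at 7.
381 hashes to 0; 0,1,2,3 taken -> place at 4.
Table: [92, 976, 806, 789, 381, 123, -, 642, -, 736, -, -, 775, 860, -, -, -]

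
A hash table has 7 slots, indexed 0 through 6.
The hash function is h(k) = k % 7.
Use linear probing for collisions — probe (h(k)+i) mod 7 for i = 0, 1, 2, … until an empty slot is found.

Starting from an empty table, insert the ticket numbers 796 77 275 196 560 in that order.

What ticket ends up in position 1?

196

796: h=5 -> slot 5
77: h=0 -> slot 0
275: h=2 -> slot 2
196: h=0, probe 0,1 -> slot 1
560: h=0, probe 0,1,2,3 -> slot 3
Table: [77, 196, 275, 560, —, 796, —]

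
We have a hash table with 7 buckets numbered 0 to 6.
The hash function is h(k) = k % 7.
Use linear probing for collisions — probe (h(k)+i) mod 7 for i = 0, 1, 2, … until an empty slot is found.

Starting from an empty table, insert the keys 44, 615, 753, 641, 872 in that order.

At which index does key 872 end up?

44 hashes to 2; slot 2 is free => place at 2.
615 hashes to 6; slot 6 is free => place at 6.
753 hashes to 4; slot 4 is free => place at 4.
641 hashes to 4; 4 taken => place at 5.
872 hashes to 4; 4,5,6 taken => place at 0.
Table: [872, _, 44, _, 753, 641, 615]

0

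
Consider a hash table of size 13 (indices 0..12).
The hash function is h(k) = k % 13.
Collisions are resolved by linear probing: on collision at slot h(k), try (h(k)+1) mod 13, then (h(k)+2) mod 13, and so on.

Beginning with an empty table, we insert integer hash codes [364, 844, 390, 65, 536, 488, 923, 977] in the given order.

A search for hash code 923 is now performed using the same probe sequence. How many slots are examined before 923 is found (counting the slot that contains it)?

5

Insert 364: h=0, slot 0 empty → index 0.
Insert 844: h=12, slot 12 empty → index 12.
Insert 390: h=0, slot 0 occupied → index 1.
Insert 65: h=0, slots 0,1 occupied → index 2.
Insert 536: h=3, slot 3 empty → index 3.
Insert 488: h=7, slot 7 empty → index 7.
Insert 923: h=0, slots 0,1,2,3 occupied → index 4.
Insert 977: h=2, slots 2,3,4 occupied → index 5.
Table: [364, 390, 65, 536, 923, 977, ∅, 488, ∅, ∅, ∅, ∅, 844]
Lookup 923: h=0, probe 0,1,2,3,4 → found at 4.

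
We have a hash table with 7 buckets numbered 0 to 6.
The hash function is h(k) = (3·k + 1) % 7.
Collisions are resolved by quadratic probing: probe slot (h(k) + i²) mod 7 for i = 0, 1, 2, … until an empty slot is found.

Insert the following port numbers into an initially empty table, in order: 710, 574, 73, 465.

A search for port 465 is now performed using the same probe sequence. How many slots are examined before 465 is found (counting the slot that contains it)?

3

710 hashes to 3; slot 3 is free => place at 3.
574 hashes to 1; slot 1 is free => place at 1.
73 hashes to 3; 3 taken => place at 4.
465 hashes to 3; 3,4 taken => place at 0.
Table: [465, 574, ., 710, 73, ., .]
Lookup 465: h=3, probe 3,4,0 → found at 0.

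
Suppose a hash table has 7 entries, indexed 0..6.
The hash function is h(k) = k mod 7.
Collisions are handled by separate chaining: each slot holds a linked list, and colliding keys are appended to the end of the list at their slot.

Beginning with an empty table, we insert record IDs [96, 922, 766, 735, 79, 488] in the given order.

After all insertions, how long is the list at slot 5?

96 → bucket 5
922 → bucket 5 (collision)
766 → bucket 3
735 → bucket 0
79 → bucket 2
488 → bucket 5 (collision)
Final buckets:
0: 735
1: —
2: 79
3: 766
4: —
5: 96 -> 922 -> 488
6: —

3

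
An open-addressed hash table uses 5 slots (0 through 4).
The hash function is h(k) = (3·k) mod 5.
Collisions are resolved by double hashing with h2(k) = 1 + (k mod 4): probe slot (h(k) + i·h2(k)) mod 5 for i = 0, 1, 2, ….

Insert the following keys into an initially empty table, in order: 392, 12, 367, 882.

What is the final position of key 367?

Insert 392: h=1, slot 1 empty → index 1.
Insert 12: h=1, h2=1, slot 1 occupied → index 2.
Insert 367: h=1, h2=4, slot 1 occupied → index 0.
Insert 882: h=1, h2=3, slot 1 occupied → index 4.
Table: [367, 392, 12, _, 882]

0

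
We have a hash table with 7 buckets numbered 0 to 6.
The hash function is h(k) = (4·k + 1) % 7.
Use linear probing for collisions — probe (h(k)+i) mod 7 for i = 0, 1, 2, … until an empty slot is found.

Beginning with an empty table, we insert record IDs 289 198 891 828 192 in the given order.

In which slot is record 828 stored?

Insert 289: h=2, slot 2 empty => index 2.
Insert 198: h=2, slot 2 occupied => index 3.
Insert 891: h=2, slots 2,3 occupied => index 4.
Insert 828: h=2, slots 2,3,4 occupied => index 5.
Insert 192: h=6, slot 6 empty => index 6.
Table: [-, -, 289, 198, 891, 828, 192]

5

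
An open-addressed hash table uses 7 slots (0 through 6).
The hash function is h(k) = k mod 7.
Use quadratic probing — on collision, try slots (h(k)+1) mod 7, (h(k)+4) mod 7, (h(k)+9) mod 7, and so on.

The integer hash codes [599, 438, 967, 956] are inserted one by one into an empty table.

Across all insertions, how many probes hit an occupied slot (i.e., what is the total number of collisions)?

Insert 599: h=4, slot 4 empty => index 4.
Insert 438: h=4, slot 4 occupied => index 5.
Insert 967: h=1, slot 1 empty => index 1.
Insert 956: h=4, slots 4,5,1 occupied => index 6.
Table: [∅, 967, ∅, ∅, 599, 438, 956]

4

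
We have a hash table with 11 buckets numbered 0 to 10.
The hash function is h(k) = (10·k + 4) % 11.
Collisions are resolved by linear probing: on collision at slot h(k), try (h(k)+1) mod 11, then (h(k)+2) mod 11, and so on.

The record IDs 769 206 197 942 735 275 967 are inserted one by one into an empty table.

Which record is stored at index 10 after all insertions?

769 hashes to 5; slot 5 is free => place at 5.
206 hashes to 7; slot 7 is free => place at 7.
197 hashes to 5; 5 taken => place at 6.
942 hashes to 8; slot 8 is free => place at 8.
735 hashes to 6; 6,7,8 taken => place at 9.
275 hashes to 4; slot 4 is free => place at 4.
967 hashes to 5; 5,6,7,8,9 taken => place at 10.
Table: [., ., ., ., 275, 769, 197, 206, 942, 735, 967]

967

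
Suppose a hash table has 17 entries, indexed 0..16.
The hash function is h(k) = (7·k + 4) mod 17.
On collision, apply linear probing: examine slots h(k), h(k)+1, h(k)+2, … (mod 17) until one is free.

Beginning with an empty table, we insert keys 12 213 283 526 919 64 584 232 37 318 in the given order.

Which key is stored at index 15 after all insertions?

232

12 hashes to 3; slot 3 is free -> place at 3.
213 hashes to 16; slot 16 is free -> place at 16.
283 hashes to 13; slot 13 is free -> place at 13.
526 hashes to 14; slot 14 is free -> place at 14.
919 hashes to 11; slot 11 is free -> place at 11.
64 hashes to 10; slot 10 is free -> place at 10.
584 hashes to 12; slot 12 is free -> place at 12.
232 hashes to 13; 13,14 taken -> place at 15.
37 hashes to 8; slot 8 is free -> place at 8.
318 hashes to 3; 3 taken -> place at 4.
Table: [_, _, _, 12, 318, _, _, _, 37, _, 64, 919, 584, 283, 526, 232, 213]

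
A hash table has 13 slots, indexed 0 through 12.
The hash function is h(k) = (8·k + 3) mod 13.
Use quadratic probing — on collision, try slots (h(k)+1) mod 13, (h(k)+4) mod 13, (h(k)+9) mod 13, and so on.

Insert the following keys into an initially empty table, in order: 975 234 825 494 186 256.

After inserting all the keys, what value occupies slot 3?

975

975 hashes to 3; slot 3 is free => place at 3.
234 hashes to 3; 3 taken => place at 4.
825 hashes to 12; slot 12 is free => place at 12.
494 hashes to 3; 3,4 taken => place at 7.
186 hashes to 9; slot 9 is free => place at 9.
256 hashes to 10; slot 10 is free => place at 10.
Table: [—, —, —, 975, 234, —, —, 494, —, 186, 256, —, 825]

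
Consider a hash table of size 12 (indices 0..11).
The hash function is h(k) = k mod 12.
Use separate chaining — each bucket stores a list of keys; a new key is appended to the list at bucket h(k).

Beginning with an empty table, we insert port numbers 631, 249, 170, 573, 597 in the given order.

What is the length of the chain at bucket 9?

3

Insert 631: h=7, bucket 7 empty -> new chain.
Insert 249: h=9, bucket 9 empty -> new chain.
Insert 170: h=2, bucket 2 empty -> new chain.
Insert 573: h=9, bucket 9 nonempty -> append to chain.
Insert 597: h=9, bucket 9 nonempty -> append to chain.
Final buckets:
0: —
1: —
2: 170
3: —
4: —
5: —
6: —
7: 631
8: —
9: 249 -> 573 -> 597
10: —
11: —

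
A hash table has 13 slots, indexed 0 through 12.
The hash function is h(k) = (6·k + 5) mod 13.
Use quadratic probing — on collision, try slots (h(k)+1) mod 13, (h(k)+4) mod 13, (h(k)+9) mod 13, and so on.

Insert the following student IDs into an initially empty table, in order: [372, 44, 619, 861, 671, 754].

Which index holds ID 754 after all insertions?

6

372 hashes to 1; slot 1 is free -> place at 1.
44 hashes to 9; slot 9 is free -> place at 9.
619 hashes to 1; 1 taken -> place at 2.
861 hashes to 10; slot 10 is free -> place at 10.
671 hashes to 1; 1,2 taken -> place at 5.
754 hashes to 5; 5 taken -> place at 6.
Table: [-, 372, 619, -, -, 671, 754, -, -, 44, 861, -, -]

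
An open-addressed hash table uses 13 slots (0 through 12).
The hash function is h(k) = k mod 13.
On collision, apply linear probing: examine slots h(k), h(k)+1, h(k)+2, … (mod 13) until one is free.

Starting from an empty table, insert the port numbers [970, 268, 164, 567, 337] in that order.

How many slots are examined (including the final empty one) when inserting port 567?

970 hashes to 8; slot 8 is free => place at 8.
268 hashes to 8; 8 taken => place at 9.
164 hashes to 8; 8,9 taken => place at 10.
567 hashes to 8; 8,9,10 taken => place at 11.
337 hashes to 12; slot 12 is free => place at 12.
Table: [_, _, _, _, _, _, _, _, 970, 268, 164, 567, 337]

4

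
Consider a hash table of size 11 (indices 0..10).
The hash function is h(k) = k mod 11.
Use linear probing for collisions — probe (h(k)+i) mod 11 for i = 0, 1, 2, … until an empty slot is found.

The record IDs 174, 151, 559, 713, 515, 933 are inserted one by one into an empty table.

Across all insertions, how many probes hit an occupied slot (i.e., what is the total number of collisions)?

174 hashes to 9; slot 9 is free => place at 9.
151 hashes to 8; slot 8 is free => place at 8.
559 hashes to 9; 9 taken => place at 10.
713 hashes to 9; 9,10 taken => place at 0.
515 hashes to 9; 9,10,0 taken => place at 1.
933 hashes to 9; 9,10,0,1 taken => place at 2.
Table: [713, 515, 933, ., ., ., ., ., 151, 174, 559]

10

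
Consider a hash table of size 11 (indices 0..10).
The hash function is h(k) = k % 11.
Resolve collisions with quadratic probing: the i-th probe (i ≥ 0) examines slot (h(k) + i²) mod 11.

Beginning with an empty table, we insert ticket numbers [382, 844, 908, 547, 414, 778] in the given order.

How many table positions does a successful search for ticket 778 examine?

382: h=8 -> slot 8
844: h=8, probe 8,9 -> slot 9
908: h=6 -> slot 6
547: h=8, probe 8,9,1 -> slot 1
414: h=7 -> slot 7
778: h=8, probe 8,9,1,6,2 -> slot 2
Table: [., 547, 778, ., ., ., 908, 414, 382, 844, .]
Lookup 778: h=8, probe 8,9,1,6,2 → found at 2.

5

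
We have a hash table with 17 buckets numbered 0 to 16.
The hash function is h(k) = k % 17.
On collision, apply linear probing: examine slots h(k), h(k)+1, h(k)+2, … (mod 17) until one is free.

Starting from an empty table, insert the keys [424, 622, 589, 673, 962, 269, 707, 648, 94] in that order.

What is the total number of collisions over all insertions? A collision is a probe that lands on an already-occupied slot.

10

424: h=16 => slot 16
622: h=10 => slot 10
589: h=11 => slot 11
673: h=10, probe 10,11,12 => slot 12
962: h=10, probe 10,11,12,13 => slot 13
269: h=14 => slot 14
707: h=10, probe 10,11,12,13,14,15 => slot 15
648: h=2 => slot 2
94: h=9 => slot 9
Table: [-, -, 648, -, -, -, -, -, -, 94, 622, 589, 673, 962, 269, 707, 424]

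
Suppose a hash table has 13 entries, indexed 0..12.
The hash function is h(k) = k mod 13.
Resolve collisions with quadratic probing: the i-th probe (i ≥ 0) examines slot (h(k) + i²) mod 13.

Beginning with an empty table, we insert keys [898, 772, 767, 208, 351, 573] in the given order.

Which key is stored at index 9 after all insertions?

351

Insert 898: h=1, slot 1 empty -> index 1.
Insert 772: h=5, slot 5 empty -> index 5.
Insert 767: h=0, slot 0 empty -> index 0.
Insert 208: h=0, slots 0,1 occupied -> index 4.
Insert 351: h=0, slots 0,1,4 occupied -> index 9.
Insert 573: h=1, slot 1 occupied -> index 2.
Table: [767, 898, 573, _, 208, 772, _, _, _, 351, _, _, _]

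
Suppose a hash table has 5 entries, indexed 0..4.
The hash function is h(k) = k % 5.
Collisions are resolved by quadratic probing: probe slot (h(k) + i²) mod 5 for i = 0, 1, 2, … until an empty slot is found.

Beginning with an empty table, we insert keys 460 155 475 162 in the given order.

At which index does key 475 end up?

4

Insert 460: h=0, slot 0 empty => index 0.
Insert 155: h=0, slot 0 occupied => index 1.
Insert 475: h=0, slots 0,1 occupied => index 4.
Insert 162: h=2, slot 2 empty => index 2.
Table: [460, 155, 162, ∅, 475]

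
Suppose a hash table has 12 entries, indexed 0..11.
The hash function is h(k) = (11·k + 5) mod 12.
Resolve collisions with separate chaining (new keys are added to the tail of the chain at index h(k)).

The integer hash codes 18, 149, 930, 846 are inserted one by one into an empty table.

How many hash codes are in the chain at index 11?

18 → bucket 11
149 → bucket 0
930 → bucket 11 (collision)
846 → bucket 11 (collision)
Final buckets:
0: 149
1: .
2: .
3: .
4: .
5: .
6: .
7: .
8: .
9: .
10: .
11: 18 -> 930 -> 846

3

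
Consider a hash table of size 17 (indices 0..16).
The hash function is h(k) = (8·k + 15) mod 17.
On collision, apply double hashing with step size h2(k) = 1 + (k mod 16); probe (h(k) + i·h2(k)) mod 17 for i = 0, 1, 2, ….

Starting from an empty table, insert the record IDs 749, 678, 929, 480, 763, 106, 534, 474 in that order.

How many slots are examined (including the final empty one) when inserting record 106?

749: h=6 → slot 6
678: h=16 → slot 16
929: h=1 → slot 1
480: h=13 → slot 13
763: h=16, h2=12, probe 16,11 → slot 11
106: h=13, h2=11, probe 13,7 → slot 7
534: h=3 → slot 3
474: h=16, h2=11, probe 16,10 → slot 10
Table: [_, 929, _, 534, _, _, 749, 106, _, _, 474, 763, _, 480, _, _, 678]

2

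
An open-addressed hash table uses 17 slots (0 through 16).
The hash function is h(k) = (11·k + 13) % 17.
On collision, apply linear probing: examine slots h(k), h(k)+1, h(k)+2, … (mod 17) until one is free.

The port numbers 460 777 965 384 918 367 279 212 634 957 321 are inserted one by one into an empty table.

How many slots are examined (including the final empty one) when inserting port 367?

460: h=7 → slot 7
777: h=9 → slot 9
965: h=3 → slot 3
384: h=4 → slot 4
918: h=13 → slot 13
367: h=4, probe 4,5 → slot 5
279: h=5, probe 5,6 → slot 6
212: h=16 → slot 16
634: h=0 → slot 0
957: h=0, probe 0,1 → slot 1
321: h=8 → slot 8
Table: [634, 957, —, 965, 384, 367, 279, 460, 321, 777, —, —, —, 918, —, —, 212]

2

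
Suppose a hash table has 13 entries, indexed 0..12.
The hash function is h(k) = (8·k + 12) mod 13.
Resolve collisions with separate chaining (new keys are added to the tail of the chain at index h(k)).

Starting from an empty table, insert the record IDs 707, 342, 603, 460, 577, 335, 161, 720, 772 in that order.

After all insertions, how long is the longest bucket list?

Insert 707: h=0, bucket 0 empty → new chain.
Insert 342: h=5, bucket 5 empty → new chain.
Insert 603: h=0, bucket 0 nonempty → append to chain.
Insert 460: h=0, bucket 0 nonempty → append to chain.
Insert 577: h=0, bucket 0 nonempty → append to chain.
Insert 335: h=1, bucket 1 empty → new chain.
Insert 161: h=0, bucket 0 nonempty → append to chain.
Insert 720: h=0, bucket 0 nonempty → append to chain.
Insert 772: h=0, bucket 0 nonempty → append to chain.
Final buckets:
0: 707 -> 603 -> 460 -> 577 -> 161 -> 720 -> 772
1: 335
2: —
3: —
4: —
5: 342
6: —
7: —
8: —
9: —
10: —
11: —
12: —

7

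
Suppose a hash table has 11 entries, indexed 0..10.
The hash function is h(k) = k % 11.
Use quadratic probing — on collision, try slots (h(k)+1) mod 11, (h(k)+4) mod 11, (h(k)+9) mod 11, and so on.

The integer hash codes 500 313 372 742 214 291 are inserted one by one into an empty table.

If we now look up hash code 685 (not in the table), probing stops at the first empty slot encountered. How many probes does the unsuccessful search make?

2

500: h=5 => slot 5
313: h=5, probe 5,6 => slot 6
372: h=9 => slot 9
742: h=5, probe 5,6,9,3 => slot 3
214: h=5, probe 5,6,9,3,10 => slot 10
291: h=5, probe 5,6,9,3,10,8 => slot 8
Table: [., ., ., 742, ., 500, 313, ., 291, 372, 214]
Lookup 685: h=3, probe 3,4 → slot 4 empty, not found.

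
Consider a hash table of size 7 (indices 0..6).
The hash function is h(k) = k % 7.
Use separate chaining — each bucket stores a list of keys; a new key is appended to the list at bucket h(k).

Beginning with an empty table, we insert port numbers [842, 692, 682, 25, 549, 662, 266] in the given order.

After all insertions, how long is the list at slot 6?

1

842 -> bucket 2
692 -> bucket 6
682 -> bucket 3
25 -> bucket 4
549 -> bucket 3 (collision)
662 -> bucket 4 (collision)
266 -> bucket 0
Final buckets:
0: 266
1: —
2: 842
3: 682 -> 549
4: 25 -> 662
5: —
6: 692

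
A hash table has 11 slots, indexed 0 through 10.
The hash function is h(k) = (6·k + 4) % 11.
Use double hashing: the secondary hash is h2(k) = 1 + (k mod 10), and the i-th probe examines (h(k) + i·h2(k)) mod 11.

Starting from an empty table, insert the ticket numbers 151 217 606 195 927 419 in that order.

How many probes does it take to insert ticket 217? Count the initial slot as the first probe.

2

151: h=8 => slot 8
217: h=8, h2=8, probe 8,5 => slot 5
606: h=10 => slot 10
195: h=8, h2=6, probe 8,3 => slot 3
927: h=0 => slot 0
419: h=10, h2=10, probe 10,9 => slot 9
Table: [927, ∅, ∅, 195, ∅, 217, ∅, ∅, 151, 419, 606]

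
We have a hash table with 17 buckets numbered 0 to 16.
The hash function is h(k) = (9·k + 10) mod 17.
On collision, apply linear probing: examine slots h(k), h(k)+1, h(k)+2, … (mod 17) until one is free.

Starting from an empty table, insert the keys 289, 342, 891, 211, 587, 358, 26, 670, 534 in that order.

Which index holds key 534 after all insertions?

12

Insert 289: h=10, slot 10 empty => index 10.
Insert 342: h=11, slot 11 empty => index 11.
Insert 891: h=5, slot 5 empty => index 5.
Insert 211: h=5, slot 5 occupied => index 6.
Insert 587: h=6, slot 6 occupied => index 7.
Insert 358: h=2, slot 2 empty => index 2.
Insert 26: h=6, slots 6,7 occupied => index 8.
Insert 670: h=5, slots 5,6,7,8 occupied => index 9.
Insert 534: h=5, slots 5,6,7,8,9,10,11 occupied => index 12.
Table: [_, _, 358, _, _, 891, 211, 587, 26, 670, 289, 342, 534, _, _, _, _]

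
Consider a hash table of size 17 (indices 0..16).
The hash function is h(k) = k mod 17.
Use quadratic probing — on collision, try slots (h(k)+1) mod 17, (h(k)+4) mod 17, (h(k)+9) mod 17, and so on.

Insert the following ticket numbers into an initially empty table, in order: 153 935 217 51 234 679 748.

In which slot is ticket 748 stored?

9

153: h=0 => slot 0
935: h=0, probe 0,1 => slot 1
217: h=13 => slot 13
51: h=0, probe 0,1,4 => slot 4
234: h=13, probe 13,14 => slot 14
679: h=16 => slot 16
748: h=0, probe 0,1,4,9 => slot 9
Table: [153, 935, _, _, 51, _, _, _, _, 748, _, _, _, 217, 234, _, 679]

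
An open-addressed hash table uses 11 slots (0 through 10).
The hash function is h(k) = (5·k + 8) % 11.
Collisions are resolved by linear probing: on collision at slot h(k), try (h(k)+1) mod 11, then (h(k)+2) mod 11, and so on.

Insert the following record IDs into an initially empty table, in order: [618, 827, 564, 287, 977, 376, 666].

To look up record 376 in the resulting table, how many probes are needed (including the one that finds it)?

Insert 618: h=7, slot 7 empty -> index 7.
Insert 827: h=7, slot 7 occupied -> index 8.
Insert 564: h=1, slot 1 empty -> index 1.
Insert 287: h=2, slot 2 empty -> index 2.
Insert 977: h=9, slot 9 empty -> index 9.
Insert 376: h=7, slots 7,8,9 occupied -> index 10.
Insert 666: h=5, slot 5 empty -> index 5.
Table: [∅, 564, 287, ∅, ∅, 666, ∅, 618, 827, 977, 376]
Lookup 376: h=7, probe 7,8,9,10 → found at 10.

4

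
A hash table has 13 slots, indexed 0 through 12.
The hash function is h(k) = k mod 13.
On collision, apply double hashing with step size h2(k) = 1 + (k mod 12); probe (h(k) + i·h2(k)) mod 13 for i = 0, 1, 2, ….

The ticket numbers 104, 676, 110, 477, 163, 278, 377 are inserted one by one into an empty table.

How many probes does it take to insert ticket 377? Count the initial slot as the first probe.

3

104: h=0 -> slot 0
676: h=0, h2=5, probe 0,5 -> slot 5
110: h=6 -> slot 6
477: h=9 -> slot 9
163: h=7 -> slot 7
278: h=5, h2=3, probe 5,8 -> slot 8
377: h=0, h2=6, probe 0,6,12 -> slot 12
Table: [104, -, -, -, -, 676, 110, 163, 278, 477, -, -, 377]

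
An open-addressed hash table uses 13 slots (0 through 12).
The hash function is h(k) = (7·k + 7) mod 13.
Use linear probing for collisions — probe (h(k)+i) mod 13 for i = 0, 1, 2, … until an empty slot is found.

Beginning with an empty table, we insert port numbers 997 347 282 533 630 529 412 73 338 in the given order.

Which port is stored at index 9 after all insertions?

Insert 997: h=5, slot 5 empty => index 5.
Insert 347: h=5, slot 5 occupied => index 6.
Insert 282: h=5, slots 5,6 occupied => index 7.
Insert 533: h=7, slot 7 occupied => index 8.
Insert 630: h=10, slot 10 empty => index 10.
Insert 529: h=5, slots 5,6,7,8 occupied => index 9.
Insert 412: h=5, slots 5,6,7,8,9,10 occupied => index 11.
Insert 73: h=11, slot 11 occupied => index 12.
Insert 338: h=7, slots 7,8,9,10,11,12 occupied => index 0.
Table: [338, ∅, ∅, ∅, ∅, 997, 347, 282, 533, 529, 630, 412, 73]

529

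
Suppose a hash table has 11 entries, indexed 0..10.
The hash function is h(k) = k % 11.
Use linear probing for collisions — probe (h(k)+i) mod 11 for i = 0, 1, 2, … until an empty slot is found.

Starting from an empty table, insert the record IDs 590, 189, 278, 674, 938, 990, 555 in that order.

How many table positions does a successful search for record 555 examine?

2

590: h=7 → slot 7
189: h=2 → slot 2
278: h=3 → slot 3
674: h=3, probe 3,4 → slot 4
938: h=3, probe 3,4,5 → slot 5
990: h=0 → slot 0
555: h=5, probe 5,6 → slot 6
Table: [990, ., 189, 278, 674, 938, 555, 590, ., ., .]
Lookup 555: h=5, probe 5,6 → found at 6.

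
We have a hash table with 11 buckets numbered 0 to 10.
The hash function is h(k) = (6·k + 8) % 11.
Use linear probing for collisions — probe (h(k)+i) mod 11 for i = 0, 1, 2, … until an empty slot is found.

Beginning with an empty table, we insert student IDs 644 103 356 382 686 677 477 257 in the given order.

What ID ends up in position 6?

644 hashes to 0; slot 0 is free => place at 0.
103 hashes to 10; slot 10 is free => place at 10.
356 hashes to 10; 10,0 taken => place at 1.
382 hashes to 1; 1 taken => place at 2.
686 hashes to 10; 10,0,1,2 taken => place at 3.
677 hashes to 0; 0,1,2,3 taken => place at 4.
477 hashes to 10; 10,0,1,2,3,4 taken => place at 5.
257 hashes to 10; 10,0,1,2,3,4,5 taken => place at 6.
Table: [644, 356, 382, 686, 677, 477, 257, —, —, —, 103]

257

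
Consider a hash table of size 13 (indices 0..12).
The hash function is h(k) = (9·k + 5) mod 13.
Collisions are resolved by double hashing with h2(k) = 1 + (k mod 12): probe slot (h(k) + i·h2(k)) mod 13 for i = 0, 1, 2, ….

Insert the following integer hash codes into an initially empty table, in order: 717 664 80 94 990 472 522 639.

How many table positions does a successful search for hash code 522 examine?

4

717: h=10 -> slot 10
664: h=1 -> slot 1
80: h=10, h2=9, probe 10,6 -> slot 6
94: h=6, h2=11, probe 6,4 -> slot 4
990: h=10, h2=7, probe 10,4,11 -> slot 11
472: h=2 -> slot 2
522: h=10, h2=7, probe 10,4,11,5 -> slot 5
639: h=10, h2=4, probe 10,1,5,9 -> slot 9
Table: [∅, 664, 472, ∅, 94, 522, 80, ∅, ∅, 639, 717, 990, ∅]
Lookup 522: h=10, h2=7, probe 10,4,11,5 → found at 5.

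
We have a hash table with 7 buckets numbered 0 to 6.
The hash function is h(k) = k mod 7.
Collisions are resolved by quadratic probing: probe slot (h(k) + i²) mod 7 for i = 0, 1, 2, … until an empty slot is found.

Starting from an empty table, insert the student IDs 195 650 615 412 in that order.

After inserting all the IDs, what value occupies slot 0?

195 hashes to 6; slot 6 is free => place at 6.
650 hashes to 6; 6 taken => place at 0.
615 hashes to 6; 6,0 taken => place at 3.
412 hashes to 6; 6,0,3 taken => place at 1.
Table: [650, 412, —, 615, —, —, 195]

650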